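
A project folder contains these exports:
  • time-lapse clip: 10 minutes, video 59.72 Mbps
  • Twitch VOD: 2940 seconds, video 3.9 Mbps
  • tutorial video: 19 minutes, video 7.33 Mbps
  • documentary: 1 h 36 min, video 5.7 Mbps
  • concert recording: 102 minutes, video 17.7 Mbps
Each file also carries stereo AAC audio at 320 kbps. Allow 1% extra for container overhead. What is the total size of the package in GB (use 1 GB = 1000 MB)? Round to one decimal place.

Audio: 320 kbps = 0.320 Mbps.
time-lapse clip: 60.040 Mbps × 600 s × 1.01 = 36384.2 Mb
Twitch VOD: 4.220 Mbps × 2940 s × 1.01 = 12530.9 Mb
tutorial video: 7.650 Mbps × 1140 s × 1.01 = 8808.2 Mb
documentary: 6.020 Mbps × 5760 s × 1.01 = 35022.0 Mb
concert recording: 18.020 Mbps × 6120 s × 1.01 = 111385.2 Mb
Total: 204130.5 Mb = 25516.3 MB.
= 25.52 GB.

25.5 GB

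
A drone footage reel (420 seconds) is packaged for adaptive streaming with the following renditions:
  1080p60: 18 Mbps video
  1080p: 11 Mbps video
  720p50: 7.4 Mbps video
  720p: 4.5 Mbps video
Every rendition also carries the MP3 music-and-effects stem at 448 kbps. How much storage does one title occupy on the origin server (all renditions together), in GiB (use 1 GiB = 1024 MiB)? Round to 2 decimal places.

Audio: 448 kbps = 0.448 Mbps.
Sum of rendition bitrates: (18+0.448) + (11+0.448) + (7.4+0.448) + (4.5+0.448) = 42.692 Mbps.
× 420 s = 17,931 Mb = 2,241 MB = 2.087 GiB.

2.09 GiB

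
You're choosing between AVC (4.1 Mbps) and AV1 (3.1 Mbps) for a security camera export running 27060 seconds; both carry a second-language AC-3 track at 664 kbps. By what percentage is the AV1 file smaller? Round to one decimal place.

Audio: 664 kbps = 0.664 Mbps.
AVC: 4.764 Mbps × 27060 s = 128913.8 Mb = 15.008 GiB.
AV1: 3.764 Mbps × 27060 s = 101853.8 Mb = 11.857 GiB.
Reduction: (1 − 11.857/15.008) × 100 = 20.99%.

21.0%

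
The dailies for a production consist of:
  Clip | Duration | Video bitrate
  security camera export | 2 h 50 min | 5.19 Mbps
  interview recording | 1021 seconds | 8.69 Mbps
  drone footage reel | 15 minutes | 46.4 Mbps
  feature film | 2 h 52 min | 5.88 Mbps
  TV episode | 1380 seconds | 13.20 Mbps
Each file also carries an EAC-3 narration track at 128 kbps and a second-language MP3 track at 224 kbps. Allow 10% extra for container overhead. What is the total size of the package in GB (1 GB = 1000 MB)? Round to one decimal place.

Audio total: 128 + 224 = 352 kbps = 0.352 Mbps.
security camera export: 5.542 Mbps × 10200 s × 1.10 = 62181.2 Mb
interview recording: 9.042 Mbps × 1021 s × 1.10 = 10155.1 Mb
drone footage reel: 46.752 Mbps × 900 s × 1.10 = 46284.5 Mb
feature film: 6.232 Mbps × 10320 s × 1.10 = 70745.7 Mb
TV episode: 13.552 Mbps × 1380 s × 1.10 = 20571.9 Mb
Total: 209938.4 Mb = 26242.3 MB.
= 26.24 GB.

26.2 GB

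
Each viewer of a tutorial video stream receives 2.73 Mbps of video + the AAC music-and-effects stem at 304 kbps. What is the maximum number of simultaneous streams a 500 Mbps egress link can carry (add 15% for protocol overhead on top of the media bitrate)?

143

Audio: 304 kbps = 0.304 Mbps.
Per-viewer media rate: 3.034 Mbps.
On the wire with 15% overhead: 3.489 Mbps.
500 Mbps = 500.0 Mbps; 500.0 / 3.489 = 143.30 → 143 viewers.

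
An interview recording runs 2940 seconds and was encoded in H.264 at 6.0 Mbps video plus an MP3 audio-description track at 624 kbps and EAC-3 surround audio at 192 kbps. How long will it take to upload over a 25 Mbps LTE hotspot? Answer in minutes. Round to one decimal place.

13.4 minutes

Audio total: 624 + 192 = 816 kbps = 0.816 Mbps.
Total bitrate: 6.816 Mbps.
File: 6.816 Mbps × 2940 s = 20039.0 Mb.
At 25 Mbps: 20039.0 / 25 = 801.6 s ≈ 13.4 minutes.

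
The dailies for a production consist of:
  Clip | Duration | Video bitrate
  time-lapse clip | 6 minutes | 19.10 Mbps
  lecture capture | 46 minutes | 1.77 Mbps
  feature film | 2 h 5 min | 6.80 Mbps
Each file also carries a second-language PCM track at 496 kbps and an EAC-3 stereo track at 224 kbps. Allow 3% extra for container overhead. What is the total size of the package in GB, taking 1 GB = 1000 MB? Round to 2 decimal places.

Audio total: 496 + 224 = 720 kbps = 0.720 Mbps.
time-lapse clip: 19.820 Mbps × 360 s × 1.03 = 7349.3 Mb
lecture capture: 2.490 Mbps × 2760 s × 1.03 = 7078.6 Mb
feature film: 7.520 Mbps × 7500 s × 1.03 = 58092.0 Mb
Total: 72519.8 Mb = 9065.0 MB.
= 9.065 GB.

9.06 GB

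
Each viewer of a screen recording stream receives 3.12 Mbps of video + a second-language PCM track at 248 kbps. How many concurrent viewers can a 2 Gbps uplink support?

593

Audio: 248 kbps = 0.248 Mbps.
Per-viewer media rate: 3.368 Mbps.
2 Gbps = 2,000 Mbps; 2,000 / 3.368 = 593.82 → 593 viewers.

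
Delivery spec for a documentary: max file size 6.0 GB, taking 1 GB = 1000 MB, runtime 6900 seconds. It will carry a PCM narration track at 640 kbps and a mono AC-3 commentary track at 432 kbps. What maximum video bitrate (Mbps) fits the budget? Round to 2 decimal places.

5.88 Mbps

Budget: 6.0 GB = 48000.0 Mb.
Total bitrate budget: 48000.0 Mb / 6900 s = 6.957 Mbps.
Audio total: 640 + 432 = 1072 kbps = 1.072 Mbps.
Video: 6.957 − 1.072 = 5.885 Mbps.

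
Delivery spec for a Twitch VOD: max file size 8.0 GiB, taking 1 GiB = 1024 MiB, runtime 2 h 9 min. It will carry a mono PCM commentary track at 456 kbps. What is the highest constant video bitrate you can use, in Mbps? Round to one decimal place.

Budget: 8.0 GiB = 68719.5 Mb.
2 h 9 min = 129 min = 7740 s
Total bitrate budget: 68719.5 Mb / 7740 s = 8.878 Mbps.
Audio: 456 kbps = 0.456 Mbps.
Video: 8.878 − 0.456 = 8.422 Mbps.

8.4 Mbps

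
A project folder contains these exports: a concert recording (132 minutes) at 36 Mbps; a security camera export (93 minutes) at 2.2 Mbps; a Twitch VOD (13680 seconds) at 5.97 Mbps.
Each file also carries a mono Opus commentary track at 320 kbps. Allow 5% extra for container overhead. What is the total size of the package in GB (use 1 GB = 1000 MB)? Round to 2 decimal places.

Audio: 320 kbps = 0.320 Mbps.
concert recording: 36.320 Mbps × 7920 s × 1.05 = 302037.1 Mb
security camera export: 2.520 Mbps × 5580 s × 1.05 = 14764.7 Mb
Twitch VOD: 6.290 Mbps × 13680 s × 1.05 = 90349.6 Mb
Total: 407151.4 Mb = 50893.9 MB.
= 50.89 GB.

50.89 GB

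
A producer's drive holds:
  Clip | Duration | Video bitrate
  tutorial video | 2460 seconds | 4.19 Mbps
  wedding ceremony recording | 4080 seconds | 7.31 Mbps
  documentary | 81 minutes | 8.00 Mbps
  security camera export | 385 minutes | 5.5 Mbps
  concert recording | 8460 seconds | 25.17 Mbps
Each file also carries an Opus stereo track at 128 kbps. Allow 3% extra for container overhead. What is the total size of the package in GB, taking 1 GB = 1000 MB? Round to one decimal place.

54.7 GB

Audio: 128 kbps = 0.128 Mbps.
tutorial video: 4.318 Mbps × 2460 s × 1.03 = 10940.9 Mb
wedding ceremony recording: 7.438 Mbps × 4080 s × 1.03 = 31257.5 Mb
documentary: 8.128 Mbps × 4860 s × 1.03 = 40687.1 Mb
security camera export: 5.628 Mbps × 23100 s × 1.03 = 133907.0 Mb
concert recording: 25.298 Mbps × 8460 s × 1.03 = 220441.7 Mb
Total: 437234.3 Mb = 54654.3 MB.
= 54.65 GB.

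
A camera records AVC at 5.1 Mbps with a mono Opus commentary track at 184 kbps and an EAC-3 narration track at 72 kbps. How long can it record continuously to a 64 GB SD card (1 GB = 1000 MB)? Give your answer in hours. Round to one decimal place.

26.6 hours

Audio total: 184 + 72 = 256 kbps = 0.256 Mbps.
Total bitrate: 5.1 + 0.256 = 5.356 Mbps.
Capacity: 64 GB = 512,000 Mb.
Recording time: 512,000 / 5.356 = 95,594 s ≈ 26.6 hours.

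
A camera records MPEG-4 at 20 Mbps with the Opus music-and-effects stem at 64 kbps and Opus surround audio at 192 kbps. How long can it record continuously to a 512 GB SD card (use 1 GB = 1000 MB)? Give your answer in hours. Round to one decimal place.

56.2 hours

Audio total: 64 + 192 = 256 kbps = 0.256 Mbps.
Total bitrate: 20 + 0.256 = 20.256 Mbps.
Capacity: 512 GB = 4,096,000 Mb.
Recording time: 4,096,000 / 20.256 = 202,212 s ≈ 56.2 hours.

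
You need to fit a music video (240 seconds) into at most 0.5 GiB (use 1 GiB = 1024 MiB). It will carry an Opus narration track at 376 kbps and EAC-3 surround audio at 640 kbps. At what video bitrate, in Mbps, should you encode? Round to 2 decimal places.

Budget: 0.5 GiB = 4295.0 Mb.
Total bitrate budget: 4295.0 Mb / 240 s = 17.896 Mbps.
Audio total: 376 + 640 = 1016 kbps = 1.016 Mbps.
Video: 17.896 − 1.016 = 16.880 Mbps.

16.88 Mbps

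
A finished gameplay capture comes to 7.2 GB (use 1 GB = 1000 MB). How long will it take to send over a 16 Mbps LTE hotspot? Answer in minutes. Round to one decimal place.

60.0 minutes

File: 7.2 GB = 57600.0 Mb.
At 16 Mbps: 57600.0 / 16 = 3600.0 s ≈ 60 minutes.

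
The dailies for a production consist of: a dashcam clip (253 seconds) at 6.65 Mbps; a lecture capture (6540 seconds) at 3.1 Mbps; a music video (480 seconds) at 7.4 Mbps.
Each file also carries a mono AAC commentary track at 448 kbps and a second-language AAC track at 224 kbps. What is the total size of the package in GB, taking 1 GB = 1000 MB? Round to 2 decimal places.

3.80 GB

Audio total: 448 + 224 = 672 kbps = 0.672 Mbps.
dashcam clip: 7.322 Mbps × 253 s = 1852.5 Mb
lecture capture: 3.772 Mbps × 6540 s = 24668.9 Mb
music video: 8.072 Mbps × 480 s = 3874.6 Mb
Total: 30395.9 Mb = 3799.5 MB.
= 3.799 GB.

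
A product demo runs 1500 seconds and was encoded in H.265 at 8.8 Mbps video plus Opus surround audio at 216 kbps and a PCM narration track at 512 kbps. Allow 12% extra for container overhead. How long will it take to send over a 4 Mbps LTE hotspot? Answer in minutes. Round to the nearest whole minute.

Audio total: 216 + 512 = 728 kbps = 0.728 Mbps.
Total bitrate: 9.528 Mbps.
File: 9.528 Mbps × 1500 s = 14292.0 Mb.
With 12% container overhead: ×1.12. → 16007.0 Mb.
At 4 Mbps: 16007.0 / 4 = 4001.8 s ≈ 66.7 minutes.

67 minutes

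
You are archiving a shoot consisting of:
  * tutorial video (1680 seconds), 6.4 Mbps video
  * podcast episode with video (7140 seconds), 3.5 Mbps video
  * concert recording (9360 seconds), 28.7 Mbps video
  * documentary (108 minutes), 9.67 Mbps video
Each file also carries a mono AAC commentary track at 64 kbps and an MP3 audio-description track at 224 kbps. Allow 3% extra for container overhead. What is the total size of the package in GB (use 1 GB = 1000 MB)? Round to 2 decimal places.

Audio total: 64 + 224 = 288 kbps = 0.288 Mbps.
tutorial video: 6.688 Mbps × 1680 s × 1.03 = 11572.9 Mb
podcast episode with video: 3.788 Mbps × 7140 s × 1.03 = 27857.7 Mb
concert recording: 28.988 Mbps × 9360 s × 1.03 = 279467.5 Mb
documentary: 9.958 Mbps × 6480 s × 1.03 = 66463.7 Mb
Total: 385361.8 Mb = 48170.2 MB.
= 48.17 GB.

48.17 GB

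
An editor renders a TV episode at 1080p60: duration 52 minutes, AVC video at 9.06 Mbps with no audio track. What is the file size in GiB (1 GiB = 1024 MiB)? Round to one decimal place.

52 min = 3120 s
Total bitrate: 9.06 Mbps.
Stream data: 9.060 Mbps × 3120 s = 28267.2 Mb.
28,267 Mb = 3,533,400,000 bytes ÷ 1,073,741,824 = 3.291 GiB.

3.3 GiB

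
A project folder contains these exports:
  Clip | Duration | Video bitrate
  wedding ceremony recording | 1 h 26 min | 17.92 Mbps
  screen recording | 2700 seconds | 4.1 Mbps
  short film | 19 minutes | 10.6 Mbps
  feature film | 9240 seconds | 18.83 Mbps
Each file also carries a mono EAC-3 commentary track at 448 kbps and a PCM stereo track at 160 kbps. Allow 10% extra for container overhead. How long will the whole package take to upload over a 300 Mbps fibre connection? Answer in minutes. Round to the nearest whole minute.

Audio total: 448 + 160 = 608 kbps = 0.608 Mbps.
wedding ceremony recording: 18.528 Mbps × 5160 s × 1.10 = 105164.9 Mb
screen recording: 4.708 Mbps × 2700 s × 1.10 = 13982.8 Mb
short film: 11.208 Mbps × 1140 s × 1.10 = 14054.8 Mb
feature film: 19.438 Mbps × 9240 s × 1.10 = 197567.8 Mb
Total: 330770.4 Mb = 41346.3 MB.
At 300 Mbps: 330770.4 / 300 = 1103 s ≈ 18.4 minutes.

18 minutes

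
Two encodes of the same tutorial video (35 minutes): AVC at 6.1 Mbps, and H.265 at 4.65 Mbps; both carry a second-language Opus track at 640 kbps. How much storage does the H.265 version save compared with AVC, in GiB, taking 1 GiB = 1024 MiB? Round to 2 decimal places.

35 min = 2100 s
Audio: 640 kbps = 0.640 Mbps.
AVC: 6.740 Mbps × 2100 s = 14154.0 Mb = 1.648 GiB.
H.265: 5.290 Mbps × 2100 s = 11109.0 Mb = 1.293 GiB.
Saving: 1.648 − 1.293 = 0.354 GiB.

0.35 GiB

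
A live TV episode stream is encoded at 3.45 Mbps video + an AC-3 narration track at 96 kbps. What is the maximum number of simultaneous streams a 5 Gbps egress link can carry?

1410

Audio: 96 kbps = 0.096 Mbps.
Per-viewer media rate: 3.546 Mbps.
5 Gbps = 5,000 Mbps; 5,000 / 3.546 = 1410.04 → 1410 viewers.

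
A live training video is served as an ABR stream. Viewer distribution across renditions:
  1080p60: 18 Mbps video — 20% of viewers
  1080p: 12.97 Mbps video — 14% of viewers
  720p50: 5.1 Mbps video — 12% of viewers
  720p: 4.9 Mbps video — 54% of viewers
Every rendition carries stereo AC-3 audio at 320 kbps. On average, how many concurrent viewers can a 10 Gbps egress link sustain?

Audio: 320 kbps = 0.320 Mbps.
Average per-viewer bitrate: 0.20×18.320 + 0.14×13.290 + 0.12×5.420 + 0.54×5.220 = 8.994 Mbps.
10 Gbps = 10,000 Mbps; 10,000 / 8.994 = 1111.88 → 1111.

1111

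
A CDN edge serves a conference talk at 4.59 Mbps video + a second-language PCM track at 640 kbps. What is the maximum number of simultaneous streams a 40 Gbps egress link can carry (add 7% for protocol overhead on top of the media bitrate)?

Audio: 640 kbps = 0.640 Mbps.
Per-viewer media rate: 5.230 Mbps.
On the wire with 7% overhead: 5.596 Mbps.
40 Gbps = 40,000 Mbps; 40,000 / 5.596 = 7147.84 → 7147 viewers.

7147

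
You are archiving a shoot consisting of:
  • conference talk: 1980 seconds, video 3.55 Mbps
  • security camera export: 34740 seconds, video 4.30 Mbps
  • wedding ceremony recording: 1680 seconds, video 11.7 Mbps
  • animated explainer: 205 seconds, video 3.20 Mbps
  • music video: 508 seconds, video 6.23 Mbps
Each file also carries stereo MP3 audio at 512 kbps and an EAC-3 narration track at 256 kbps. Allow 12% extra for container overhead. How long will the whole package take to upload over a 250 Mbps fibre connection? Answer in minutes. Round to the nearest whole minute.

Audio total: 512 + 256 = 768 kbps = 0.768 Mbps.
conference talk: 4.318 Mbps × 1980 s × 1.12 = 9575.6 Mb
security camera export: 5.068 Mbps × 34740 s × 1.12 = 197189.8 Mb
wedding ceremony recording: 12.468 Mbps × 1680 s × 1.12 = 23459.8 Mb
animated explainer: 3.968 Mbps × 205 s × 1.12 = 911.1 Mb
music video: 6.998 Mbps × 508 s × 1.12 = 3981.6 Mb
Total: 235117.8 Mb = 29389.7 MB.
At 250 Mbps: 235117.8 / 250 = 940 s ≈ 15.7 minutes.

16 minutes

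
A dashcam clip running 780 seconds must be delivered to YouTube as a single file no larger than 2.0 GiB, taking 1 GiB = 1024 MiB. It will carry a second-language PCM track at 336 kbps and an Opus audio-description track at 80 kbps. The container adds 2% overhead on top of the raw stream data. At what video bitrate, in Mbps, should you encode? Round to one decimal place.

Budget: 2.0 GiB = 17179.9 Mb.
Stream payload after overhead: 17179.9 / 1.02 = 16843.0 Mb.
Total bitrate budget: 16843.0 Mb / 780 s = 21.594 Mbps.
Audio total: 336 + 80 = 416 kbps = 0.416 Mbps.
Video: 21.594 − 0.416 = 21.178 Mbps.

21.2 Mbps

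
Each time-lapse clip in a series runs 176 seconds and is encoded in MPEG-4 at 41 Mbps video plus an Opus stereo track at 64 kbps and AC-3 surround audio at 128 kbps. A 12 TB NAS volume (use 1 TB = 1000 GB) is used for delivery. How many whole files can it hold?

Audio total: 64 + 128 = 192 kbps = 0.192 Mbps.
Total bitrate: 41.192 Mbps.
Per item: 41.192 Mbps × 176 s = 7,250 Mb = 906.2 MB.
Capacity: 12 TB = 96,000,000 Mb; 13241.76 items → 13241 complete.

13241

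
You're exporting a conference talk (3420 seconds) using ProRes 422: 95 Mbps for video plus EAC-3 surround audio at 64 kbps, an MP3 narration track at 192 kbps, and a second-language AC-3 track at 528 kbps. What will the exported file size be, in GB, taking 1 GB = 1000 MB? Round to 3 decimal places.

40.948 GB

Audio total: 64 + 192 + 528 = 784 kbps = 0.784 Mbps.
Total bitrate: 95 + 0.784 = 95.784 Mbps.
Stream data: 95.784 Mbps × 3420 s = 327581.3 Mb.
327,581 Mb ÷ 8 = 40,948 MB → 40.95 GB.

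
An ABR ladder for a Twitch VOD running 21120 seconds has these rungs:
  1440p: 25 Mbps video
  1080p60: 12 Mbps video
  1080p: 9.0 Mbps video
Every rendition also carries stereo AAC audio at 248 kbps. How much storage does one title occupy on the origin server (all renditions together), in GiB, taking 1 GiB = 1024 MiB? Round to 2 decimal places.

Audio: 248 kbps = 0.248 Mbps.
Sum of rendition bitrates: (25+0.248) + (12+0.248) + (9.0+0.248) = 46.744 Mbps.
× 21120 s = 987,233 Mb = 123,404 MB = 114.9 GiB.

114.93 GiB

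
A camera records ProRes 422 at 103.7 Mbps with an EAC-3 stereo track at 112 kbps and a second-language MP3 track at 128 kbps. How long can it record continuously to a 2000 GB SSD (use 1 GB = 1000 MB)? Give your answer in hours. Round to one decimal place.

42.8 hours

Audio total: 112 + 128 = 240 kbps = 0.240 Mbps.
Total bitrate: 103.7 + 0.240 = 103.940 Mbps.
Capacity: 2000 GB = 16,000,000 Mb.
Recording time: 16,000,000 / 103.940 = 153,935 s ≈ 42.8 hours.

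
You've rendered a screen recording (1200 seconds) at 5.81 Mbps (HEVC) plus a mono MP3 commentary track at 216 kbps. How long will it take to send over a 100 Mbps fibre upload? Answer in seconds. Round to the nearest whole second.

Audio: 216 kbps = 0.216 Mbps.
Total bitrate: 6.026 Mbps.
File: 6.026 Mbps × 1200 s = 7231.2 Mb.
At 100 Mbps: 7231.2 / 100 = 72.3 s ≈ 72.3 seconds.

72 seconds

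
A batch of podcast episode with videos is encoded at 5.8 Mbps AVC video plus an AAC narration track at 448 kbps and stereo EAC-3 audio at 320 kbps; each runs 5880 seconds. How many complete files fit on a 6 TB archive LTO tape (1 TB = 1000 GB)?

1242

Audio total: 448 + 320 = 768 kbps = 0.768 Mbps.
Total bitrate: 6.568 Mbps.
Per item: 6.568 Mbps × 5880 s = 38,620 Mb = 4,827 MB.
Capacity: 6 TB = 48,000,000 Mb; 1242.88 items → 1242 complete.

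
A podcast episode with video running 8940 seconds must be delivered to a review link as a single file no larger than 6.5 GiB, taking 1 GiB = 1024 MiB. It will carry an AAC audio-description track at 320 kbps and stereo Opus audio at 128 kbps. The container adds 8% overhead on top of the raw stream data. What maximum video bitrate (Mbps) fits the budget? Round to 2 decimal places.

5.33 Mbps

Budget: 6.5 GiB = 55834.6 Mb.
Stream payload after overhead: 55834.6 / 1.08 = 51698.7 Mb.
Total bitrate budget: 51698.7 Mb / 8940 s = 5.783 Mbps.
Audio total: 320 + 128 = 448 kbps = 0.448 Mbps.
Video: 5.783 − 0.448 = 5.335 Mbps.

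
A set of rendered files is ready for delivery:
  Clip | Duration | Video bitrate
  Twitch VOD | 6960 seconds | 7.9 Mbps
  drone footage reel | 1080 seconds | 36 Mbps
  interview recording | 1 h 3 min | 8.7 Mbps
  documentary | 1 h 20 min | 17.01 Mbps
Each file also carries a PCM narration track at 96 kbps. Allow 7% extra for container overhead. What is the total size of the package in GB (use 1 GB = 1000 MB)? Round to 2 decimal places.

Audio: 96 kbps = 0.096 Mbps.
Twitch VOD: 7.996 Mbps × 6960 s × 1.07 = 59547.8 Mb
drone footage reel: 36.096 Mbps × 1080 s × 1.07 = 41712.5 Mb
interview recording: 8.796 Mbps × 3780 s × 1.07 = 35576.3 Mb
documentary: 17.106 Mbps × 4800 s × 1.07 = 87856.4 Mb
Total: 224693.1 Mb = 28086.6 MB.
= 28.09 GB.

28.09 GB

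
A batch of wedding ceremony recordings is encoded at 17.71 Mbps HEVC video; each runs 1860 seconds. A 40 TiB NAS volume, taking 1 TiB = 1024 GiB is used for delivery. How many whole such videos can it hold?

Per item: 17.710 Mbps × 1860 s = 32,941 Mb = 4,118 MB.
Capacity: 40 TiB = 351,843,721 Mb; 10681.16 items → 10681 complete.

10681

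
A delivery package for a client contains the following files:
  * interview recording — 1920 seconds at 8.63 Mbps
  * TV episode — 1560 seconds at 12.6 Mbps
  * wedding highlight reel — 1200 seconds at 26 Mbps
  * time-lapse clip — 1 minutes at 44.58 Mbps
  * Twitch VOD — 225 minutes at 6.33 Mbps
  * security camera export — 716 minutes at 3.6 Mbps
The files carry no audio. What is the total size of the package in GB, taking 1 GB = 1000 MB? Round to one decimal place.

interview recording: 8.630 Mbps × 1920 s = 16569.6 Mb
TV episode: 12.600 Mbps × 1560 s = 19656.0 Mb
wedding highlight reel: 26.000 Mbps × 1200 s = 31200.0 Mb
time-lapse clip: 44.580 Mbps × 60 s = 2674.8 Mb
Twitch VOD: 6.330 Mbps × 13500 s = 85455.0 Mb
security camera export: 3.600 Mbps × 42960 s = 154656.0 Mb
Total: 310211.4 Mb = 38776.4 MB.
= 38.78 GB.

38.8 GB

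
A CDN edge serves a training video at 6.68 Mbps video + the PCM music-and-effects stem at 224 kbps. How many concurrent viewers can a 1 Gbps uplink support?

Audio: 224 kbps = 0.224 Mbps.
Per-viewer media rate: 6.904 Mbps.
1 Gbps = 1,000 Mbps; 1,000 / 6.904 = 144.84 → 144 viewers.

144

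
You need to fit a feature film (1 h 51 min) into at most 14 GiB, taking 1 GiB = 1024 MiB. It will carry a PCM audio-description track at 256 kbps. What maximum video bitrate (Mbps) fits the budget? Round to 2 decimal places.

17.80 Mbps

Budget: 14 GiB = 120259.1 Mb.
1 h 51 min = 111 min = 6660 s
Total bitrate budget: 120259.1 Mb / 6660 s = 18.057 Mbps.
Audio: 256 kbps = 0.256 Mbps.
Video: 18.057 − 0.256 = 17.801 Mbps.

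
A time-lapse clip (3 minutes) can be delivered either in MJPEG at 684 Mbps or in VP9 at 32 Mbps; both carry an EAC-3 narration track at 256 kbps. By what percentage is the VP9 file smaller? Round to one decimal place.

3 min = 180 s
Audio: 256 kbps = 0.256 Mbps.
MJPEG: 684.256 Mbps × 180 s = 123166.1 Mb = 15.396 GB.
VP9: 32.256 Mbps × 180 s = 5806.1 Mb = 0.726 GB.
Reduction: (1 − 0.726/15.396) × 100 = 95.29%.

95.3%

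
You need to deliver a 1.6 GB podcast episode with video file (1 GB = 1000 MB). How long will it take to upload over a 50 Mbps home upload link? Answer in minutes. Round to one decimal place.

4.3 minutes

File: 1.6 GB = 12800.0 Mb.
At 50 Mbps: 12800.0 / 50 = 256.0 s ≈ 4.27 minutes.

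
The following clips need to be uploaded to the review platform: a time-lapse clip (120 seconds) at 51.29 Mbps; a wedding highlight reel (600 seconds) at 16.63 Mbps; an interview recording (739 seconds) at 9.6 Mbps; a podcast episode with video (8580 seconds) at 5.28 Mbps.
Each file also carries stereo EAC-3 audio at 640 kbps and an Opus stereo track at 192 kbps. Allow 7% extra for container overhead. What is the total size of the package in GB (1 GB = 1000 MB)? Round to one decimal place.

10.3 GB

Audio total: 640 + 192 = 832 kbps = 0.832 Mbps.
time-lapse clip: 52.122 Mbps × 120 s × 1.07 = 6692.5 Mb
wedding highlight reel: 17.462 Mbps × 600 s × 1.07 = 11210.6 Mb
interview recording: 10.432 Mbps × 739 s × 1.07 = 8248.9 Mb
podcast episode with video: 6.112 Mbps × 8580 s × 1.07 = 56111.8 Mb
Total: 82263.8 Mb = 10283.0 MB.
= 10.28 GB.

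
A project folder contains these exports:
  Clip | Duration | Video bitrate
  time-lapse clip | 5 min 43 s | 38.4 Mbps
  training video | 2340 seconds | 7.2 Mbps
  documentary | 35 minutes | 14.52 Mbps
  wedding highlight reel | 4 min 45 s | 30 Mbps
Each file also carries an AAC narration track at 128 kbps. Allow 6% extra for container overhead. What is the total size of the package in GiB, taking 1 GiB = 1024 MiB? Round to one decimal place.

8.6 GiB

Audio: 128 kbps = 0.128 Mbps.
time-lapse clip: 38.528 Mbps × 343 s × 1.06 = 14008.0 Mb
training video: 7.328 Mbps × 2340 s × 1.06 = 18176.4 Mb
documentary: 14.648 Mbps × 2100 s × 1.06 = 32606.4 Mb
wedding highlight reel: 30.128 Mbps × 285 s × 1.06 = 9101.7 Mb
Total: 73892.5 Mb = 9236.6 MB.
= 8.602 GiB.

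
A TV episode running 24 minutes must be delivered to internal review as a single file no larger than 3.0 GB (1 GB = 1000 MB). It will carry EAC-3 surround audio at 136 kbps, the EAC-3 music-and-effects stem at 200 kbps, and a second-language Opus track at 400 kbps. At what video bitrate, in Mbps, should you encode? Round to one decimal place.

15.9 Mbps

Budget: 3.0 GB = 24000.0 Mb.
24 min = 1440 s
Total bitrate budget: 24000.0 Mb / 1440 s = 16.667 Mbps.
Audio total: 136 + 200 + 400 = 736 kbps = 0.736 Mbps.
Video: 16.667 − 0.736 = 15.931 Mbps.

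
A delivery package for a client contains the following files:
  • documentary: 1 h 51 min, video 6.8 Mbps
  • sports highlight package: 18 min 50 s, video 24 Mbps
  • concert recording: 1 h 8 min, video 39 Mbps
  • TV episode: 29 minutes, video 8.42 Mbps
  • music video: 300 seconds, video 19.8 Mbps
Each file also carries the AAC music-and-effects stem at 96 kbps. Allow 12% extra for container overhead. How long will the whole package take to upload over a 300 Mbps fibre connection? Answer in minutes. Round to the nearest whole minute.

Audio: 96 kbps = 0.096 Mbps.
documentary: 6.896 Mbps × 6660 s × 1.12 = 51438.6 Mb
sports highlight package: 24.096 Mbps × 1130 s × 1.12 = 30495.9 Mb
concert recording: 39.096 Mbps × 4080 s × 1.12 = 178653.1 Mb
TV episode: 8.516 Mbps × 1740 s × 1.12 = 16596.0 Mb
music video: 19.896 Mbps × 300 s × 1.12 = 6685.1 Mb
Total: 283868.7 Mb = 35483.6 MB.
At 300 Mbps: 283868.7 / 300 = 946 s ≈ 15.8 minutes.

16 minutes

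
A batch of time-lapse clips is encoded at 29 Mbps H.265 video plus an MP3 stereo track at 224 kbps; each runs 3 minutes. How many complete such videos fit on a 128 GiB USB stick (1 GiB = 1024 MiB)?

209

3 min = 180 s
Audio: 224 kbps = 0.224 Mbps.
Total bitrate: 29.224 Mbps.
Per item: 29.224 Mbps × 180 s = 5,260 Mb = 657.5 MB.
Capacity: 128 GiB = 1,099,512 Mb; 209.02 items → 209 complete.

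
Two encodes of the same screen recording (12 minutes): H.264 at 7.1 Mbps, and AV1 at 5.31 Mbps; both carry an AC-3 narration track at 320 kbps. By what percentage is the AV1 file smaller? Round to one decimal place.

12 min = 720 s
Audio: 320 kbps = 0.320 Mbps.
H.264: 7.420 Mbps × 720 s = 5342.4 Mb = 0.668 GB.
AV1: 5.630 Mbps × 720 s = 4053.6 Mb = 0.507 GB.
Reduction: (1 − 0.507/0.668) × 100 = 24.12%.

24.1%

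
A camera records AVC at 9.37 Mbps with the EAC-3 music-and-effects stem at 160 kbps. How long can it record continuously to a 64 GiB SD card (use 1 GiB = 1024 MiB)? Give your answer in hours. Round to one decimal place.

Audio: 160 kbps = 0.160 Mbps.
Total bitrate: 9.37 + 0.160 = 9.530 Mbps.
Capacity: 64 GiB = 549,756 Mb.
Recording time: 549,756 / 9.530 = 57,687 s ≈ 16.0 hours.

16.0 hours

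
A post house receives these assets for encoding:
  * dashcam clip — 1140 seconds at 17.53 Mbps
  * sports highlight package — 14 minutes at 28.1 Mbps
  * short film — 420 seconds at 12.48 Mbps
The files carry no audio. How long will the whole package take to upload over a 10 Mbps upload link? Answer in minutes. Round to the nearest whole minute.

dashcam clip: 17.530 Mbps × 1140 s = 19984.2 Mb
sports highlight package: 28.100 Mbps × 840 s = 23604.0 Mb
short film: 12.480 Mbps × 420 s = 5241.6 Mb
Total: 48829.8 Mb = 6103.7 MB.
At 10 Mbps: 48829.8 / 10 = 4883 s ≈ 81.4 minutes.

81 minutes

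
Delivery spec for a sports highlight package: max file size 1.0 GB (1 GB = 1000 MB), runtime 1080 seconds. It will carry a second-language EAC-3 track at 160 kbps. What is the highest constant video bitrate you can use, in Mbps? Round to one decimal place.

7.2 Mbps

Budget: 1.0 GB = 8000.0 Mb.
Total bitrate budget: 8000.0 Mb / 1080 s = 7.407 Mbps.
Audio: 160 kbps = 0.160 Mbps.
Video: 7.407 − 0.160 = 7.247 Mbps.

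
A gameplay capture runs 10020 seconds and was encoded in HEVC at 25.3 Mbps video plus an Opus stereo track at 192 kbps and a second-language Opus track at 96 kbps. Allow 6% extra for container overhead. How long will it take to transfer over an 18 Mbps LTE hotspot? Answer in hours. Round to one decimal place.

Audio total: 192 + 96 = 288 kbps = 0.288 Mbps.
Total bitrate: 25.588 Mbps.
File: 25.588 Mbps × 10020 s = 256391.8 Mb.
With 6% container overhead: ×1.06. → 271775.3 Mb.
At 18 Mbps: 271775.3 / 18 = 15098.6 s ≈ 4.19 hours.

4.2 hours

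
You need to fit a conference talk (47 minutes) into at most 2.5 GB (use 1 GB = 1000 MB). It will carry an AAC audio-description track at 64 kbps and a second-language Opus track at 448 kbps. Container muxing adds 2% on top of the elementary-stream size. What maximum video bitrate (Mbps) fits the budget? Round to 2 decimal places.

Budget: 2.5 GB = 20000.0 Mb.
Stream payload after overhead: 20000.0 / 1.02 = 19607.8 Mb.
47 min = 2820 s
Total bitrate budget: 19607.8 Mb / 2820 s = 6.953 Mbps.
Audio total: 64 + 448 = 512 kbps = 0.512 Mbps.
Video: 6.953 − 0.512 = 6.441 Mbps.

6.44 Mbps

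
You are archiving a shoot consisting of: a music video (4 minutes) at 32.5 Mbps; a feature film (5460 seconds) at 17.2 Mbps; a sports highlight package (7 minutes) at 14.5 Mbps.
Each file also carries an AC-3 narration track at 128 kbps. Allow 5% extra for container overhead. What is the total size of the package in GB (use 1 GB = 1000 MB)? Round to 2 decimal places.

14.25 GB

Audio: 128 kbps = 0.128 Mbps.
music video: 32.628 Mbps × 240 s × 1.05 = 8222.3 Mb
feature film: 17.328 Mbps × 5460 s × 1.05 = 99341.4 Mb
sports highlight package: 14.628 Mbps × 420 s × 1.05 = 6450.9 Mb
Total: 114014.6 Mb = 14251.8 MB.
= 14.25 GB.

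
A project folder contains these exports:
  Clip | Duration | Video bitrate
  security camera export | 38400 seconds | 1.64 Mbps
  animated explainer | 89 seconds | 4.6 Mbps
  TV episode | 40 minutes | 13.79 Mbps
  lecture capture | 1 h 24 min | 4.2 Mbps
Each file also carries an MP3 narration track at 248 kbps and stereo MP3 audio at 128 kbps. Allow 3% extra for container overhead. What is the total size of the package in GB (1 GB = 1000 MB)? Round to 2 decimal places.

Audio total: 248 + 128 = 376 kbps = 0.376 Mbps.
security camera export: 2.016 Mbps × 38400 s × 1.03 = 79736.8 Mb
animated explainer: 4.976 Mbps × 89 s × 1.03 = 456.1 Mb
TV episode: 14.166 Mbps × 2400 s × 1.03 = 35018.4 Mb
lecture capture: 4.576 Mbps × 5040 s × 1.03 = 23754.9 Mb
Total: 138966.3 Mb = 17370.8 MB.
= 17.37 GB.

17.37 GB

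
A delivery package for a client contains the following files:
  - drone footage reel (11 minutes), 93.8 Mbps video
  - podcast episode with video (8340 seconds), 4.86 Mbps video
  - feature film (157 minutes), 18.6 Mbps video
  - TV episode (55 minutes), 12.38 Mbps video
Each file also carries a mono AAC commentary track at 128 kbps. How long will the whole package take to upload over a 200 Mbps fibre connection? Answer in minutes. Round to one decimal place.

Audio: 128 kbps = 0.128 Mbps.
drone footage reel: 93.928 Mbps × 660 s = 61992.5 Mb
podcast episode with video: 4.988 Mbps × 8340 s = 41599.9 Mb
feature film: 18.728 Mbps × 9420 s = 176417.8 Mb
TV episode: 12.508 Mbps × 3300 s = 41276.4 Mb
Total: 321286.6 Mb = 40160.8 MB.
At 200 Mbps: 321286.6 / 200 = 1606 s ≈ 26.8 minutes.

26.8 minutes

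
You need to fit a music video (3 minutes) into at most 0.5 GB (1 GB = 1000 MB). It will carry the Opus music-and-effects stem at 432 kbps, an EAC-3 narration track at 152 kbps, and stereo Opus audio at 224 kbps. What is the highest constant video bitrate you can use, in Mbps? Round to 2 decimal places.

Budget: 0.5 GB = 4000.0 Mb.
3 min = 180 s
Total bitrate budget: 4000.0 Mb / 180 s = 22.222 Mbps.
Audio total: 432 + 152 + 224 = 808 kbps = 0.808 Mbps.
Video: 22.222 − 0.808 = 21.414 Mbps.

21.41 Mbps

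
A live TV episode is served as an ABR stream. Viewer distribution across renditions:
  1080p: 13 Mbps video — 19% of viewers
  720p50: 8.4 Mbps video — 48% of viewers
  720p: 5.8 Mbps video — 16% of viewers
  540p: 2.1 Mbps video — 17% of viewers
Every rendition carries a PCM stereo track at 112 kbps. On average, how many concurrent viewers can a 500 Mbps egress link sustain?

63

Audio: 112 kbps = 0.112 Mbps.
Average per-viewer bitrate: 0.19×13.112 + 0.48×8.512 + 0.16×5.912 + 0.17×2.212 = 7.899 Mbps.
500 Mbps = 500.0 Mbps; 500.0 / 7.899 = 63.30 → 63.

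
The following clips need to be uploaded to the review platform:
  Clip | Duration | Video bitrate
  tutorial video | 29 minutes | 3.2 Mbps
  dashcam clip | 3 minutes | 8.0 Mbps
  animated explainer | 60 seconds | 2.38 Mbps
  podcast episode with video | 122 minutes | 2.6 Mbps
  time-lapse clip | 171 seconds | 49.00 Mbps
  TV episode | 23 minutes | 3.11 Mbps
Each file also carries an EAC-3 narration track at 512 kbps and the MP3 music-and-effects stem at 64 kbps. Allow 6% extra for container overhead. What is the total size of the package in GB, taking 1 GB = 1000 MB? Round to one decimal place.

6.0 GB

Audio total: 512 + 64 = 576 kbps = 0.576 Mbps.
tutorial video: 3.776 Mbps × 1740 s × 1.06 = 6964.5 Mb
dashcam clip: 8.576 Mbps × 180 s × 1.06 = 1636.3 Mb
animated explainer: 2.956 Mbps × 60 s × 1.06 = 188.0 Mb
podcast episode with video: 3.176 Mbps × 7320 s × 1.06 = 24643.2 Mb
time-lapse clip: 49.576 Mbps × 171 s × 1.06 = 8986.1 Mb
TV episode: 3.686 Mbps × 1380 s × 1.06 = 5391.9 Mb
Total: 47810.0 Mb = 5976.3 MB.
= 5.976 GB.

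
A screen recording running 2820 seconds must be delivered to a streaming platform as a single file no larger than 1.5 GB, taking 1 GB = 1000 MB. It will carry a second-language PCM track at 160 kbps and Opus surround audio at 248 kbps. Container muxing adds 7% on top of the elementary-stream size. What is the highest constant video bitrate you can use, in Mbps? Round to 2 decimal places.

3.57 Mbps

Budget: 1.5 GB = 12000.0 Mb.
Stream payload after overhead: 12000.0 / 1.07 = 11215.0 Mb.
Total bitrate budget: 11215.0 Mb / 2820 s = 3.977 Mbps.
Audio total: 160 + 248 = 408 kbps = 0.408 Mbps.
Video: 3.977 − 0.408 = 3.569 Mbps.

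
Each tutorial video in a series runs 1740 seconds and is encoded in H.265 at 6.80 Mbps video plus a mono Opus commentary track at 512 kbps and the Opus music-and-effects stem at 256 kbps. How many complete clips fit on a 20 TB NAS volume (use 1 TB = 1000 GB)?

12150

Audio total: 512 + 256 = 768 kbps = 0.768 Mbps.
Total bitrate: 7.568 Mbps.
Per item: 7.568 Mbps × 1740 s = 13,168 Mb = 1,646 MB.
Capacity: 20 TB = 160,000,000 Mb; 12150.37 items → 12150 complete.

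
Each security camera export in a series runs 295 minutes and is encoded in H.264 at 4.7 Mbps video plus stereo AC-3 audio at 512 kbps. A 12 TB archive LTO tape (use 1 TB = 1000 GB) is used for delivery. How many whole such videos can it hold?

295 min = 17700 s
Audio: 512 kbps = 0.512 Mbps.
Total bitrate: 5.212 Mbps.
Per item: 5.212 Mbps × 17700 s = 92,252 Mb = 11,532 MB.
Capacity: 12 TB = 96,000,000 Mb; 1040.62 items → 1040 complete.

1040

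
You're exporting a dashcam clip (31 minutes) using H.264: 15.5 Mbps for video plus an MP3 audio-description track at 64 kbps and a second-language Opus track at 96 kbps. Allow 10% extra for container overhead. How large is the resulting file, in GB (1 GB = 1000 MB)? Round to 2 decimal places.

31 min = 1860 s
Audio total: 64 + 96 = 160 kbps = 0.160 Mbps.
Total bitrate: 15.5 + 0.160 = 15.660 Mbps.
Stream data: 15.660 Mbps × 1860 s = 29127.6 Mb.
With 10% container overhead: ×1.10.
32,040 Mb ÷ 8 = 4,005 MB → 4.005 GB.

4.01 GB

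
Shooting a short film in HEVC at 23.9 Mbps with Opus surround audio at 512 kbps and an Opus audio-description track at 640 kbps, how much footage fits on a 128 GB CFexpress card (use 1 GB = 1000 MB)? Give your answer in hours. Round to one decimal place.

Audio total: 512 + 640 = 1152 kbps = 1.152 Mbps.
Total bitrate: 23.9 + 1.152 = 25.052 Mbps.
Capacity: 128 GB = 1,024,000 Mb.
Recording time: 1,024,000 / 25.052 = 40,875 s ≈ 11.4 hours.

11.4 hours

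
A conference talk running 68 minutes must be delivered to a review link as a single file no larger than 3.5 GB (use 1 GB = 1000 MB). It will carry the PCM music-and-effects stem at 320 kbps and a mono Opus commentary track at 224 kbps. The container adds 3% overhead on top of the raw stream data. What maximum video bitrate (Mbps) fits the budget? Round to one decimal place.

Budget: 3.5 GB = 28000.0 Mb.
Stream payload after overhead: 28000.0 / 1.03 = 27184.5 Mb.
68 min = 4080 s
Total bitrate budget: 27184.5 Mb / 4080 s = 6.663 Mbps.
Audio total: 320 + 224 = 544 kbps = 0.544 Mbps.
Video: 6.663 − 0.544 = 6.119 Mbps.

6.1 Mbps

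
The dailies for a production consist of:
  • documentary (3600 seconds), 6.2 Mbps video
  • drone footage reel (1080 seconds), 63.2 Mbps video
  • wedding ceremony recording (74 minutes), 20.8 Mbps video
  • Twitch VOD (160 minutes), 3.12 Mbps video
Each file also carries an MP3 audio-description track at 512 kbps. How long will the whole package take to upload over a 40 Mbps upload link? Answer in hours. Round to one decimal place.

1.5 hours

Audio: 512 kbps = 0.512 Mbps.
documentary: 6.712 Mbps × 3600 s = 24163.2 Mb
drone footage reel: 63.712 Mbps × 1080 s = 68809.0 Mb
wedding ceremony recording: 21.312 Mbps × 4440 s = 94625.3 Mb
Twitch VOD: 3.632 Mbps × 9600 s = 34867.2 Mb
Total: 222464.6 Mb = 27808.1 MB.
At 40 Mbps: 222464.6 / 40 = 5562 s ≈ 1.54 hours.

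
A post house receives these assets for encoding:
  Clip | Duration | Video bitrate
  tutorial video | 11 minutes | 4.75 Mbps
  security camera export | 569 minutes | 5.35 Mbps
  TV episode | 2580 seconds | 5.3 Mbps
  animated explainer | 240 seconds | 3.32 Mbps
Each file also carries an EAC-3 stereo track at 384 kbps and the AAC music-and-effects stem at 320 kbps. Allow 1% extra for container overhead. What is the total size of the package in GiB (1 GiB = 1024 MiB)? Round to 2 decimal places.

Audio total: 384 + 320 = 704 kbps = 0.704 Mbps.
tutorial video: 5.454 Mbps × 660 s × 1.01 = 3635.6 Mb
security camera export: 6.054 Mbps × 34140 s × 1.01 = 208750.4 Mb
TV episode: 6.004 Mbps × 2580 s × 1.01 = 15645.2 Mb
animated explainer: 4.024 Mbps × 240 s × 1.01 = 975.4 Mb
Total: 229006.7 Mb = 28625.8 MB.
= 26.66 GiB.

26.66 GiB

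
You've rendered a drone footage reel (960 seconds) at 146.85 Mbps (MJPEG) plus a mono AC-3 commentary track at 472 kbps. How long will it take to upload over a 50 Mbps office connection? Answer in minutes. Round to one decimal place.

Audio: 472 kbps = 0.472 Mbps.
Total bitrate: 147.322 Mbps.
File: 147.322 Mbps × 960 s = 141429.1 Mb.
At 50 Mbps: 141429.1 / 50 = 2828.6 s ≈ 47.1 minutes.

47.1 minutes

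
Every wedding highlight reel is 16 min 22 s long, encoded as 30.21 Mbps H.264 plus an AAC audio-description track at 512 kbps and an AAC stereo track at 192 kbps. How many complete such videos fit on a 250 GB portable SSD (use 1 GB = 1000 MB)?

16 min 22 s = 982 s
Audio total: 512 + 192 = 704 kbps = 0.704 Mbps.
Total bitrate: 30.914 Mbps.
Per item: 30.914 Mbps × 982 s = 30,358 Mb = 3,795 MB.
Capacity: 250 GB = 2,000,000 Mb; 65.88 items → 65 complete.

65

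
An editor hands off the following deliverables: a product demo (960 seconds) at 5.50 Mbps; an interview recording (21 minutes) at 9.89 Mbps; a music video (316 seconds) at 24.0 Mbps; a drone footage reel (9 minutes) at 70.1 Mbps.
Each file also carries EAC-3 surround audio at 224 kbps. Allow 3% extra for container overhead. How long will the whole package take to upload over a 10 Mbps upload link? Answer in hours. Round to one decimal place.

Audio: 224 kbps = 0.224 Mbps.
product demo: 5.724 Mbps × 960 s × 1.03 = 5659.9 Mb
interview recording: 10.114 Mbps × 1260 s × 1.03 = 13125.9 Mb
music video: 24.224 Mbps × 316 s × 1.03 = 7884.4 Mb
drone footage reel: 70.324 Mbps × 540 s × 1.03 = 39114.2 Mb
Total: 65784.5 Mb = 8223.1 MB.
At 10 Mbps: 65784.5 / 10 = 6578 s ≈ 1.83 hours.

1.8 hours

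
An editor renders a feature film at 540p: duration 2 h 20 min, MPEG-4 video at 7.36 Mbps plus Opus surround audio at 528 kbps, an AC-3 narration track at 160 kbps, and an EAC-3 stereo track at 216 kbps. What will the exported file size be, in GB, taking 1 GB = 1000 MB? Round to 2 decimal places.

2 h 20 min = 140 min = 8400 s
Audio total: 528 + 160 + 216 = 904 kbps = 0.904 Mbps.
Total bitrate: 7.36 + 0.904 = 8.264 Mbps.
Stream data: 8.264 Mbps × 8400 s = 69417.6 Mb.
69,418 Mb ÷ 8 = 8,677 MB → 8.677 GB.

8.68 GB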